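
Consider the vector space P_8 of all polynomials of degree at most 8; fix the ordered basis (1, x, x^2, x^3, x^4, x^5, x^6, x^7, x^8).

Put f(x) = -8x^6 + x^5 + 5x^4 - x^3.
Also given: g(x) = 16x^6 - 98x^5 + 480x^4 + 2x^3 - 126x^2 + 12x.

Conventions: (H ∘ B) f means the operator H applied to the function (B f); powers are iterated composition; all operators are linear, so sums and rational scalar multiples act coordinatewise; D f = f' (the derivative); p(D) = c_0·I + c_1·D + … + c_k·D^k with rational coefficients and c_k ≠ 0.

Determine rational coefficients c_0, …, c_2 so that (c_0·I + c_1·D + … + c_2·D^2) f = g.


c_0 = -2, c_1 = 2, c_2 = -2

D^0 f = -8x^6 + x^5 + 5x^4 - x^3
D^1 f = -48x^5 + 5x^4 + 20x^3 - 3x^2
D^2 f = -240x^4 + 20x^3 + 60x^2 - 6x
matching coefficients of g against c_0 f + c_1 Df + … from the top degree down determines the c_i
solution: c_0 = -2, c_1 = 2, c_2 = -2


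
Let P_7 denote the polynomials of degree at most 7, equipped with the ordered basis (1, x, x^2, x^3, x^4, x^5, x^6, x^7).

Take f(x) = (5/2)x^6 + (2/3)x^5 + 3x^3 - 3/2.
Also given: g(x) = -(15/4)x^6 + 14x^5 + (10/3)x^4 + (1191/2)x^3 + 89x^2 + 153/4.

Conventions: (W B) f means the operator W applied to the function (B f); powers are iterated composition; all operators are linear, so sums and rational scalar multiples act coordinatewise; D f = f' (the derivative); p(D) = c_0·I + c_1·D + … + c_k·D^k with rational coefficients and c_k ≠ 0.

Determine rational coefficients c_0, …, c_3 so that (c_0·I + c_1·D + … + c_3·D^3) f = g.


p(D) = -(3/2)·I + D + 2·D^3, i.e. c_0 = -3/2, c_1 = 1, c_2 = 0, c_3 = 2

D^0 f = (5/2)x^6 + (2/3)x^5 + 3x^3 - 3/2
D^1 f = 15x^5 + (10/3)x^4 + 9x^2
D^2 f = 75x^4 + (40/3)x^3 + 18x
D^3 f = 300x^3 + 40x^2 + 18
matching coefficients of g against c_0 f + c_1 Df + … from the top degree down determines the c_i
solution: c_0 = -3/2, c_1 = 1, c_2 = 0, c_3 = 2


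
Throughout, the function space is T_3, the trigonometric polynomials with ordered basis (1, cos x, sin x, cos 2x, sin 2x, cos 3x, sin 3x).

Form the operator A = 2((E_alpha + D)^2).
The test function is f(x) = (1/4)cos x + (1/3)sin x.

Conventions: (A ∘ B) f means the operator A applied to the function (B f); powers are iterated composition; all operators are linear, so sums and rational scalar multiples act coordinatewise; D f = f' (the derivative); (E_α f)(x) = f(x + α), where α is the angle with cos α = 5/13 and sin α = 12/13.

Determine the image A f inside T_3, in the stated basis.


E_alpha f = (21/52)cos x - (4/39)sin x
D f = (1/3)cos x - (1/4)sin x
(E_alpha + D) f = (115/156)cos x - (55/156)sin x
E_alpha (E_alpha + D) f = -(85/2028)cos x - (1655/2028)sin x
D (E_alpha + D) f = -(55/156)cos x - (115/156)sin x
(E_alpha + D) (E_alpha + D) f = -(200/507)cos x - (525/338)sin x
(2((E_alpha + D)^2)) f = -(400/507)cos x - (525/169)sin x

g(x) = -(400/507)cos x - (525/169)sin x


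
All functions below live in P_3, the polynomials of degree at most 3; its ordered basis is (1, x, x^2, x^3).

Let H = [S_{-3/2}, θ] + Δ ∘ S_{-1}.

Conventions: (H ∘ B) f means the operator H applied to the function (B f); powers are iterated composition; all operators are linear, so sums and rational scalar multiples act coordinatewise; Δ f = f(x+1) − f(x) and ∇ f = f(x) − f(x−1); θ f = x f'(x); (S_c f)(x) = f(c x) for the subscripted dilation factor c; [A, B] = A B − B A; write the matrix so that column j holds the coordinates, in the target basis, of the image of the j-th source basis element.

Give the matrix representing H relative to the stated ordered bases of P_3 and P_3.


image of 1: 0
image of x: -1
image of x^2: 2x + 1
image of x^3: -3x^2 - 3x - 1
each image's coordinates form column j of the matrix

the matrix is [[0, -1, 1, -1]; [0, 0, 2, -3]; [0, 0, 0, -3]; [0, 0, 0, 0]] (rows listed top to bottom)


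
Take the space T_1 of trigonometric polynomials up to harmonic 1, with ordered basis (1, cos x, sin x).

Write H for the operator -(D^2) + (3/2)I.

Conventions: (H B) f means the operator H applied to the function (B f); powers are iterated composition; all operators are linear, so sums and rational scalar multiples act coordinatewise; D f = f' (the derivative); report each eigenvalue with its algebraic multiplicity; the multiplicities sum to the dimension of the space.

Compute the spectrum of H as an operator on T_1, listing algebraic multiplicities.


λ = 3/2 (multiplicity 1), λ = 5/2 (multiplicity 2)

image of 1: 3/2
image of cos x: (5/2)cos x
image of sin x: (5/2)sin x
the matrix is diagonal; its diagonal is (3/2, 5/2, 5/2)
for a triangular matrix the eigenvalues are the diagonal entries, with algebraic multiplicity their repetition count


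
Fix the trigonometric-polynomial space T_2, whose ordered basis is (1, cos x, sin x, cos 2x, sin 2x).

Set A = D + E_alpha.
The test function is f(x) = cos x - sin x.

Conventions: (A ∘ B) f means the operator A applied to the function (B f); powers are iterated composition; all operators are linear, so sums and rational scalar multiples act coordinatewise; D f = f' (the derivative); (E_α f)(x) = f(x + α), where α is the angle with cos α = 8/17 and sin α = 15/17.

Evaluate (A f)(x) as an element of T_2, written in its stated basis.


D f = -cos x - sin x
E_alpha f = -(7/17)cos x - (23/17)sin x
(D + E_alpha) f = -(24/17)cos x - (40/17)sin x

the image equals g(x) = -(24/17)cos x - (40/17)sin x


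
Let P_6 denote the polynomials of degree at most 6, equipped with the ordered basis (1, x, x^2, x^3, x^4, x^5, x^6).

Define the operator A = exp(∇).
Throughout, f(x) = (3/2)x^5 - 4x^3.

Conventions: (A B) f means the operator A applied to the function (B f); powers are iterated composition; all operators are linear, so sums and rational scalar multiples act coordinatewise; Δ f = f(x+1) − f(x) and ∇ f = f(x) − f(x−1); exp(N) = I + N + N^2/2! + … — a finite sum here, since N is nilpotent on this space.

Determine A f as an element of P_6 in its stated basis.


g(x) = (3/2)x^5 + (15/2)x^4 - 4x^3 - 27x^2 + (15/2)x + 7

order-1 term: (15/2)x^4 - 15x^3 + 3x^2 + (9/2)x - 5/2
order-2 term: 15x^3 - 45x^2 + (81/2)x - 21/2
order-3 term: 15x^2 - 45x + 67/2
order-4 term: (15/2)x - 15
order-5 term: 3/2
the series for exp(∇) f terminates at order 5
exp(∇) f = (3/2)x^5 + (15/2)x^4 - 4x^3 - 27x^2 + (15/2)x + 7


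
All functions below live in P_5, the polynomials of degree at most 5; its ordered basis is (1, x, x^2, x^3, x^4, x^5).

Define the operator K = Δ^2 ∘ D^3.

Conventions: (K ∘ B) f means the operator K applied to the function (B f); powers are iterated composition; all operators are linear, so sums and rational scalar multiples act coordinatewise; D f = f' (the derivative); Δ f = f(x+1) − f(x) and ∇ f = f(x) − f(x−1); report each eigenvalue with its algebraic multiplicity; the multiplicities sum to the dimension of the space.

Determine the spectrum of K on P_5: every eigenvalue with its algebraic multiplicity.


image of 1: 0
image of x: 0
image of x^2: 0
image of x^3: 0
image of x^4: 0
image of x^5: 120
the matrix is upper triangular; its diagonal is (0, 0, 0, 0, 0, 0)
for a triangular matrix the eigenvalues are the diagonal entries, with algebraic multiplicity their repetition count

λ = 0 (multiplicity 6)


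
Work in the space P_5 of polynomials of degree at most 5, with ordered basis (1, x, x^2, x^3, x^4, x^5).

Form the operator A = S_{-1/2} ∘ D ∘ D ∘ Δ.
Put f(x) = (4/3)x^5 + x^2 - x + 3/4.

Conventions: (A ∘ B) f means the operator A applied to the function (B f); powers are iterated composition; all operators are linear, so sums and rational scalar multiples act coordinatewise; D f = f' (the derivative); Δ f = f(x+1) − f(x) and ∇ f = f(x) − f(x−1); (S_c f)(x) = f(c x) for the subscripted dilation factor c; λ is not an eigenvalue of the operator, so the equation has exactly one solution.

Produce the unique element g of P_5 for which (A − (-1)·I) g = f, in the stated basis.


write g with unknown coordinates in the stated basis and equate coefficients in (A − (-1)·I) g = f
solving from the highest basis element down gives g = (4/3)x^5 - 19x^2 + 39x - 311/12
check: A g = 20x^2 - 40x + 80/3
so A g − (-1)·g = (4/3)x^5 + x^2 - x + 3/4 = f ✓

g(x) = (4/3)x^5 - 19x^2 + 39x - 311/12


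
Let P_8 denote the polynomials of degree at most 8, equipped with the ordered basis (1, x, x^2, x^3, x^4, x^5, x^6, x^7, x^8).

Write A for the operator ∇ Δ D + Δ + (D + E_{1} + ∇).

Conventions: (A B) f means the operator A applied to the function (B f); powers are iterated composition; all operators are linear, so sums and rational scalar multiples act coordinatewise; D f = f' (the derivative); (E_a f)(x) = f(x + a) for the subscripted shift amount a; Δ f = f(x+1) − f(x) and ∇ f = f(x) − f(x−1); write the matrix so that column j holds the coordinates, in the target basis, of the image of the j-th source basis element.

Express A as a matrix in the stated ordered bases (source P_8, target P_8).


the matrix is [[1, 4, 1, 9, 1, 13, 1, 17, 1]; [0, 1, 8, 3, 36, 5, 78, 7, 136]; [0, 0, 1, 12, 6, 90, 15, 273, 28]; [0, 0, 0, 1, 16, 10, 180, 35, 728]; [0, 0, 0, 0, 1, 20, 15, 315, 70]; [0, 0, 0, 0, 0, 1, 24, 21, 504]; [0, 0, 0, 0, 0, 0, 1, 28, 28]; [0, 0, 0, 0, 0, 0, 0, 1, 32]; [0, 0, 0, 0, 0, 0, 0, 0, 1]] (rows listed top to bottom)

image of 1: 1
image of x: x + 4
image of x^2: x^2 + 8x + 1
image of x^3: x^3 + 12x^2 + 3x + 9
image of x^4: x^4 + 16x^3 + 6x^2 + 36x + 1
image of x^5: x^5 + 20x^4 + 10x^3 + 90x^2 + 5x + 13
image of x^6: x^6 + 24x^5 + 15x^4 + 180x^3 + 15x^2 + 78x + 1
image of x^7: x^7 + 28x^6 + 21x^5 + 315x^4 + 35x^3 + 273x^2 + 7x + 17
image of x^8: x^8 + 32x^7 + 28x^6 + 504x^5 + 70x^4 + 728x^3 + 28x^2 + 136x + 1
each image's coordinates form column j of the matrix


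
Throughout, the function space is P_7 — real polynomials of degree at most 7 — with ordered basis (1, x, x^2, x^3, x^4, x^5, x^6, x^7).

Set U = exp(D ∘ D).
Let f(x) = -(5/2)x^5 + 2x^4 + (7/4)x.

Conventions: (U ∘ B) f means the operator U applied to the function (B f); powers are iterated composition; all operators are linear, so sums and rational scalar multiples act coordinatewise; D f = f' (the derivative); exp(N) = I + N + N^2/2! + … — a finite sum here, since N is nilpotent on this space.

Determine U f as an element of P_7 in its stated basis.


the image equals g(x) = -(5/2)x^5 + 2x^4 - 50x^3 + 24x^2 - (593/4)x + 24

order-1 term: -50x^3 + 24x^2
order-2 term: -150x + 24
the series for exp(D ∘ D) f terminates at order 2
exp(D ∘ D) f = -(5/2)x^5 + 2x^4 - 50x^3 + 24x^2 - (593/4)x + 24


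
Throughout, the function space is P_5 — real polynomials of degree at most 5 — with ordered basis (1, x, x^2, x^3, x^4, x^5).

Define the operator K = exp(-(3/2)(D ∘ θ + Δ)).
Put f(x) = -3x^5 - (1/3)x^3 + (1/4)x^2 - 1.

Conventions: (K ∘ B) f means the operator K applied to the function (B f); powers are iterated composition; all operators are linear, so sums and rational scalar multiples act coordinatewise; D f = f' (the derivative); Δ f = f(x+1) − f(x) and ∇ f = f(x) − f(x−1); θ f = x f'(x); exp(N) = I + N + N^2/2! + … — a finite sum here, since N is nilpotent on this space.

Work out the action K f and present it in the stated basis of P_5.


order-1 term: 135x^4 + 45x^3 + 51x^2 + (87/4)x + 37/8
order-2 term: -2025x^3 - (2025/2)x^2 - (2943/4)x - 1647/8
order-3 term: 12150x^2 + 6075x + 4509/2
order-4 term: -(54675/2)x - 18225/2
order-5 term: 32805/2
the series for exp(-(3/2)(D ∘ θ + Δ)) f terminates at order 5
exp(-(3/2)(D ∘ θ + Δ)) f = -3x^5 + 135x^4 - (5941/3)x^3 + (44755/4)x^2 - (43953/2)x + 37369/4

the result is g(x) = -3x^5 + 135x^4 - (5941/3)x^3 + (44755/4)x^2 - (43953/2)x + 37369/4


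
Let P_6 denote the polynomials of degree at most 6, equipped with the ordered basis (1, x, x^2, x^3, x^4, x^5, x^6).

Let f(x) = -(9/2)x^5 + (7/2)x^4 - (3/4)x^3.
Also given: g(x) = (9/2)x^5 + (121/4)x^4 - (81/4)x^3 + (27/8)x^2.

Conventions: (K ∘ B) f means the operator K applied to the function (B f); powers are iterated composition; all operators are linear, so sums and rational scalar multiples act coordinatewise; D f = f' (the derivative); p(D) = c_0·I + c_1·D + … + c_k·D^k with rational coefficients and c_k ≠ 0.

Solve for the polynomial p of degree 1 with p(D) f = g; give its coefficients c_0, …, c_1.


p(D) = -I − (3/2)·D, i.e. c_0 = -1, c_1 = -3/2

D^0 f = -(9/2)x^5 + (7/2)x^4 - (3/4)x^3
D^1 f = -(45/2)x^4 + 14x^3 - (9/4)x^2
matching coefficients of g against c_0 f + c_1 Df + … from the top degree down determines the c_i
solution: c_0 = -1, c_1 = -3/2


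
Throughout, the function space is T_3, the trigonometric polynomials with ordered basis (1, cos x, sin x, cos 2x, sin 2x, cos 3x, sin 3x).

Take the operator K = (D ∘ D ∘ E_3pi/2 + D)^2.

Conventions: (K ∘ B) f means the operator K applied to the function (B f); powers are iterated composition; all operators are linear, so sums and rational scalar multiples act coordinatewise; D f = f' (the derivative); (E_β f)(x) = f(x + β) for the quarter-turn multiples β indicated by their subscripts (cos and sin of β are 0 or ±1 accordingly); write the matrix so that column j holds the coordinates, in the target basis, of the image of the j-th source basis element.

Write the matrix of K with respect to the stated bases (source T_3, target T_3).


the matrix is [[0, 0, 0, 0, 0, 0, 0]; [0, -4, 0, 0, 0, 0, 0]; [0, 0, -4, 0, 0, 0, 0]; [0, 0, 0, 12, 16, 0, 0]; [0, 0, 0, -16, 12, 0, 0]; [0, 0, 0, 0, 0, -36, 0]; [0, 0, 0, 0, 0, 0, -36]] (rows listed top to bottom)

image of 1: 0
image of cos x: -4cos x
image of sin x: -4sin x
image of cos 2x: 12cos 2x - 16sin 2x
image of sin 2x: 16cos 2x + 12sin 2x
image of cos 3x: -36cos 3x
image of sin 3x: -36sin 3x
each image's coordinates form column j of the matrix


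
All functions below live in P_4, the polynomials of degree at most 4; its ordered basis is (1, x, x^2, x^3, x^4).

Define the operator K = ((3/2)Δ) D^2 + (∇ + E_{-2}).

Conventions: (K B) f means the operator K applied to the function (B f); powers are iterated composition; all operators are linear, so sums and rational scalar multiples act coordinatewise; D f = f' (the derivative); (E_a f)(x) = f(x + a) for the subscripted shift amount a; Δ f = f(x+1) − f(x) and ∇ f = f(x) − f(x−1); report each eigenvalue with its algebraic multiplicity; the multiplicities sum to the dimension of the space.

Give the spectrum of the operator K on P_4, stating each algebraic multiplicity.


image of 1: 1
image of x: x - 1
image of x^2: x^2 - 2x + 3
image of x^3: x^3 - 3x^2 + 9x + 2
image of x^4: x^4 - 4x^3 + 18x^2 + 8x + 33
the matrix is upper triangular; its diagonal is (1, 1, 1, 1, 1)
for a triangular matrix the eigenvalues are the diagonal entries, with algebraic multiplicity their repetition count

λ = 1 (multiplicity 5)


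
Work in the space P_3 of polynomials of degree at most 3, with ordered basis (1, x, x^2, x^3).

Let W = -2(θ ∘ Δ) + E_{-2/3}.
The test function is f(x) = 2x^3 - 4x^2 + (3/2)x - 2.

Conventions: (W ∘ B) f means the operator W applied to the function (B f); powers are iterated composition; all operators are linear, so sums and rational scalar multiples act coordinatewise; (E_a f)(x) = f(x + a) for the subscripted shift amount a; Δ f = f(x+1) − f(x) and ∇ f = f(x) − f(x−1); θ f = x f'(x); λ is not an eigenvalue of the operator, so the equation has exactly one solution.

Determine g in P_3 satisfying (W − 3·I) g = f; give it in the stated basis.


the result is g(x) = -x^3 + 9x^2 - (269/12)x + 1147/108

write g with unknown coordinates in the stated basis and equate coefficients in (W − 3·I) g = f
solving from the highest basis element down gives g = -x^3 + 9x^2 - (269/12)x + 1147/108
check: W g = -x^3 + 23x^2 - (263/4)x + 1075/36
so W g − 3·g = 2x^3 - 4x^2 + (3/2)x - 2 = f ✓


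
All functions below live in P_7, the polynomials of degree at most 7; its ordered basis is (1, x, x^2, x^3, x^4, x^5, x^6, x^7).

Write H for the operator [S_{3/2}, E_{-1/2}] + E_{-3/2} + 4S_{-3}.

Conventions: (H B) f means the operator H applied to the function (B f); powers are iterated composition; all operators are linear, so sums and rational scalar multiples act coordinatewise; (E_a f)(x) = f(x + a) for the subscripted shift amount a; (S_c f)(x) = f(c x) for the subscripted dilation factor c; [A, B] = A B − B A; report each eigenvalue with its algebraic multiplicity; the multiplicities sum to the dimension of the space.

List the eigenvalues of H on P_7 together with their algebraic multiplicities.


λ = -8747 (multiplicity 1), λ = -971 (multiplicity 1), λ = -107 (multiplicity 1), λ = -11 (multiplicity 1), λ = 5 (multiplicity 1), λ = 37 (multiplicity 1), λ = 325 (multiplicity 1), λ = 2917 (multiplicity 1)

image of 1: 5
image of x: -11x - 5/4
image of x^2: 37x^2 - (9/4)x + 31/16
image of x^3: -107x^3 - (45/16)x^2 + (171/32)x - 197/64
image of x^4: 325x^4 - (21/8)x^3 + (297/32)x^2 - (375/32)x + 1231/256
image of x^5: -971x^5 - (75/64)x^4 + (765/64)x^3 - (3465/128)x^2 + (11985/512)x - 7565/1024
image of x^6: 2917x^6 + (153/64)x^5 + (2565/256)x^4 - (6075/128)x^3 + (68985/1024)x^2 - (44757/1024)x + 45991/4096
image of x^7: -8747x^7 + (2415/256)x^6 - (1323/512)x^5 - (67095/1024)x^4 + (301455/2048)x^3 - (613305/4096)x^2 + (639219/8192)x - 277877/16384
the matrix is upper triangular; its diagonal is (5, -11, 37, -107, 325, -971, 2917, -8747)
for a triangular matrix the eigenvalues are the diagonal entries, with algebraic multiplicity their repetition count


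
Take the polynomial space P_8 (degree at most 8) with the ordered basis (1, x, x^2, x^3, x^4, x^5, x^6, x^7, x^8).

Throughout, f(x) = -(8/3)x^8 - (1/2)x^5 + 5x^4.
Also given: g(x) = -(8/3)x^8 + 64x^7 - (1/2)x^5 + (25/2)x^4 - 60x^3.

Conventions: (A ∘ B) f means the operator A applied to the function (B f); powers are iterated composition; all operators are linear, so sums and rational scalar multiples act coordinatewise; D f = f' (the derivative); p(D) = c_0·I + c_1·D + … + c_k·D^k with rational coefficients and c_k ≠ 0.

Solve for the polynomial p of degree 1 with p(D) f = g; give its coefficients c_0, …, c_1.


p(D) = I − 3·D, i.e. c_0 = 1, c_1 = -3

D^0 f = -(8/3)x^8 - (1/2)x^5 + 5x^4
D^1 f = -(64/3)x^7 - (5/2)x^4 + 20x^3
matching coefficients of g against c_0 f + c_1 Df + … from the top degree down determines the c_i
solution: c_0 = 1, c_1 = -3


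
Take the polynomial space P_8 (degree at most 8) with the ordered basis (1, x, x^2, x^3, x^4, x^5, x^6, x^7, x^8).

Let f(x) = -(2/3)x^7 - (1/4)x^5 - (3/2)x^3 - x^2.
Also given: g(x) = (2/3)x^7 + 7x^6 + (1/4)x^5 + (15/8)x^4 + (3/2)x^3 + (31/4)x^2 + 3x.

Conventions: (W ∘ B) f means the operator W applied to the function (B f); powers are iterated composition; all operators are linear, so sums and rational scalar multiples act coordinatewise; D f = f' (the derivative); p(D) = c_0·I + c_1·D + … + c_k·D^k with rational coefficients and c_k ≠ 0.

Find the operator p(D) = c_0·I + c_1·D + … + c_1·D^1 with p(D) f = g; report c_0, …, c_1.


D^0 f = -(2/3)x^7 - (1/4)x^5 - (3/2)x^3 - x^2
D^1 f = -(14/3)x^6 - (5/4)x^4 - (9/2)x^2 - 2x
matching coefficients of g against c_0 f + c_1 Df + … from the top degree down determines the c_i
solution: c_0 = -1, c_1 = -3/2

c_0 = -1, c_1 = -3/2


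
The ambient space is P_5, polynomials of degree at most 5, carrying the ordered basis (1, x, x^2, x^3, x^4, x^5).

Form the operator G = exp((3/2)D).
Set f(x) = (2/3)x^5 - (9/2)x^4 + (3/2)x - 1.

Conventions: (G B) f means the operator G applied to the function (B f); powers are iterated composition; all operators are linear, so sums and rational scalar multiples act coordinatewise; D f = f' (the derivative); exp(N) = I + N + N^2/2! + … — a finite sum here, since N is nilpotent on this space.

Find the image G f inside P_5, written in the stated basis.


order-1 term: 5x^4 - 27x^3 + 9/4
order-2 term: 15x^3 - (243/4)x^2
order-3 term: (45/2)x^2 - (243/4)x
order-4 term: (135/8)x - 729/32
order-5 term: 81/16
the series for exp((3/2)D) f terminates at order 5
exp((3/2)D) f = (2/3)x^5 + (1/2)x^4 - 12x^3 - (153/4)x^2 - (339/8)x - 527/32

g(x) = (2/3)x^5 + (1/2)x^4 - 12x^3 - (153/4)x^2 - (339/8)x - 527/32


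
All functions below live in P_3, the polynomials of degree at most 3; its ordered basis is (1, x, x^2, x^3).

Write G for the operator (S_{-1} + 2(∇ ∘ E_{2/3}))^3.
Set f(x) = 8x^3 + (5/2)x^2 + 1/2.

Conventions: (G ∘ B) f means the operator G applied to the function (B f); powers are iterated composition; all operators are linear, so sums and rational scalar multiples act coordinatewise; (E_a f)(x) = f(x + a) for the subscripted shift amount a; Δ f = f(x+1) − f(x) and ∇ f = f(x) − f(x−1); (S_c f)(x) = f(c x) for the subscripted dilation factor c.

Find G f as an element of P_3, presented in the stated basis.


S_{-1} f = -8x^3 + (5/2)x^2 + 1/2
E_{2/3} f = 8x^3 + (37/2)x^2 + 14x + 215/54
∇ E_{2/3} f = 24x^2 + 13x + 7/2
(2(∇ ∘ E_{2/3})) f = 48x^2 + 26x + 7
(S_{-1} + 2(∇ ∘ E_{2/3})) f = -8x^3 + (101/2)x^2 + 26x + 15/2
S_{-1} (S_{-1} + 2(∇ ∘ E_{2/3})) f = 8x^3 + (101/2)x^2 - 26x + 15/2
E_{2/3} (S_{-1} + 2(∇ ∘ E_{2/3})) f = -8x^3 + (69/2)x^2 + (248/3)x + 2425/54
∇ E_{2/3} (S_{-1} + 2(∇ ∘ E_{2/3})) f = -24x^2 + 93x + 241/6
(2(∇ ∘ E_{2/3})) (S_{-1} + 2(∇ ∘ E_{2/3})) f = -48x^2 + 186x + 241/3
(S_{-1} + 2(∇ ∘ E_{2/3})) (S_{-1} + 2(∇ ∘ E_{2/3})) f = 8x^3 + (5/2)x^2 + 160x + 527/6
S_{-1} (S_{-1} + 2(∇ ∘ E_{2/3})) (S_{-1} + 2(∇ ∘ E_{2/3})) f = -8x^3 + (5/2)x^2 - 160x + 527/6
E_{2/3} (S_{-1} + 2(∇ ∘ E_{2/3})) (S_{-1} + 2(∇ ∘ E_{2/3})) f = 8x^3 + (37/2)x^2 + 174x + 10691/54
∇ E_{2/3} (S_{-1} + 2(∇ ∘ E_{2/3})) (S_{-1} + 2(∇ ∘ E_{2/3})) f = 24x^2 + 13x + 327/2
(2(∇ ∘ E_{2/3})) (S_{-1} + 2(∇ ∘ E_{2/3})) (S_{-1} + 2(∇ ∘ E_{2/3})) f = 48x^2 + 26x + 327
(S_{-1} + 2(∇ ∘ E_{2/3})) (S_{-1} + 2(∇ ∘ E_{2/3})) (S_{-1} + 2(∇ ∘ E_{2/3})) f = -8x^3 + (101/2)x^2 - 134x + 2489/6

the result is g(x) = -8x^3 + (101/2)x^2 - 134x + 2489/6


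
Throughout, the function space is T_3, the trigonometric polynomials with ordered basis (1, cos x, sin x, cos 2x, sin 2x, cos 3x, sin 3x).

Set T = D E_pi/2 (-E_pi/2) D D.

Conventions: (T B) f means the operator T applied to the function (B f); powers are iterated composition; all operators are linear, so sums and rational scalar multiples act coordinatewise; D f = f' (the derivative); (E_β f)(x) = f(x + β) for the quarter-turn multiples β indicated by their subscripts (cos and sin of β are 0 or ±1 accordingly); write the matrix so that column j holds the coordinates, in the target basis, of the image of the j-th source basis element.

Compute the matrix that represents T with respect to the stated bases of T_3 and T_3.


image of 1: 0
image of cos x: sin x
image of sin x: -cos x
image of cos 2x: -8sin 2x
image of sin 2x: 8cos 2x
image of cos 3x: 27sin 3x
image of sin 3x: -27cos 3x
each image's coordinates form column j of the matrix

the matrix is [[0, 0, 0, 0, 0, 0, 0]; [0, 0, -1, 0, 0, 0, 0]; [0, 1, 0, 0, 0, 0, 0]; [0, 0, 0, 0, 8, 0, 0]; [0, 0, 0, -8, 0, 0, 0]; [0, 0, 0, 0, 0, 0, -27]; [0, 0, 0, 0, 0, 27, 0]] (rows listed top to bottom)


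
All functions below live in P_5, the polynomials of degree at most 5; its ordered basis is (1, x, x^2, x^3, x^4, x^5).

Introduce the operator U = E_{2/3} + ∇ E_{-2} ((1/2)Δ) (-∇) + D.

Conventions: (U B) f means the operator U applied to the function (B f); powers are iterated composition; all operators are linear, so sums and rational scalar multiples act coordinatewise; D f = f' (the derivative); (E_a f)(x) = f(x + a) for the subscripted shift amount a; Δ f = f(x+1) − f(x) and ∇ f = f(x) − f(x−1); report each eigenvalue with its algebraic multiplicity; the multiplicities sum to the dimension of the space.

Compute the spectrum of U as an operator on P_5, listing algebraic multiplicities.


image of 1: 1
image of x: x + 5/3
image of x^2: x^2 + (10/3)x + 4/9
image of x^3: x^3 + 5x^2 + (4/3)x - 73/27
image of x^4: x^4 + (20/3)x^3 + (8/3)x^2 - (292/27)x + 2446/81
image of x^5: x^5 + (25/3)x^4 + (40/9)x^3 - (730/27)x^2 + (12230/81)x - 47353/243
the matrix is upper triangular; its diagonal is (1, 1, 1, 1, 1, 1)
for a triangular matrix the eigenvalues are the diagonal entries, with algebraic multiplicity their repetition count

λ = 1 (multiplicity 6)


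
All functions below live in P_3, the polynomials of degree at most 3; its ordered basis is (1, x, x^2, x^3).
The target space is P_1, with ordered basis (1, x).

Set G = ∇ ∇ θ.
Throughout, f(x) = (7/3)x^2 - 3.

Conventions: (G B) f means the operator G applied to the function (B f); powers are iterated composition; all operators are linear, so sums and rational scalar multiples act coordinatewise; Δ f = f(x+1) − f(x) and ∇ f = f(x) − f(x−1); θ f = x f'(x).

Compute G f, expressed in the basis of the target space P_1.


θ f = (14/3)x^2
∇ θ f = (28/3)x - 14/3
∇ ∇ θ f = 28/3

g(x) = 28/3


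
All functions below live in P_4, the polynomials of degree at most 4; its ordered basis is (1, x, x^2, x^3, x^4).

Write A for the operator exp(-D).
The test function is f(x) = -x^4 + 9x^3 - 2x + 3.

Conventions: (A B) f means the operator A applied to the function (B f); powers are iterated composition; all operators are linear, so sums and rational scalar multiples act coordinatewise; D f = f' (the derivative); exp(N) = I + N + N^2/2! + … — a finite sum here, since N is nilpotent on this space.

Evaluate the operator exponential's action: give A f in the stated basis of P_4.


the result is g(x) = -x^4 + 13x^3 - 33x^2 + 29x - 5

order-1 term: 4x^3 - 27x^2 + 2
order-2 term: -6x^2 + 27x
order-3 term: 4x - 9
order-4 term: -1
the series for exp(-D) f terminates at order 4
exp(-D) f = -x^4 + 13x^3 - 33x^2 + 29x - 5


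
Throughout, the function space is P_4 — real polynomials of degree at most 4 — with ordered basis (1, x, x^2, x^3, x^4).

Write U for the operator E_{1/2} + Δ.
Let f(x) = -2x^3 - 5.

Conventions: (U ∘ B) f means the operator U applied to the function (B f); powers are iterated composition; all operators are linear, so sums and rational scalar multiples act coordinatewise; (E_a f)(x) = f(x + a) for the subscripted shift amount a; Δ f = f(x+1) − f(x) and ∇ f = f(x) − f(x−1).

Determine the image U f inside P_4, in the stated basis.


g(x) = -2x^3 - 9x^2 - (15/2)x - 29/4

E_{1/2} f = -2x^3 - 3x^2 - (3/2)x - 21/4
Δ f = -6x^2 - 6x - 2
(E_{1/2} + Δ) f = -2x^3 - 9x^2 - (15/2)x - 29/4


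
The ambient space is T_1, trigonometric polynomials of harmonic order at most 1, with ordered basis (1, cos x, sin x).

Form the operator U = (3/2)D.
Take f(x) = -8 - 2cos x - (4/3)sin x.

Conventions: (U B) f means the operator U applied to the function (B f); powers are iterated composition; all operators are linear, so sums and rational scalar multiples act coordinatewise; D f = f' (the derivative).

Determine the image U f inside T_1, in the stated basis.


D f = -(4/3)cos x + 2sin x
((3/2)D) f = -2cos x + 3sin x

g(x) = -2cos x + 3sin x


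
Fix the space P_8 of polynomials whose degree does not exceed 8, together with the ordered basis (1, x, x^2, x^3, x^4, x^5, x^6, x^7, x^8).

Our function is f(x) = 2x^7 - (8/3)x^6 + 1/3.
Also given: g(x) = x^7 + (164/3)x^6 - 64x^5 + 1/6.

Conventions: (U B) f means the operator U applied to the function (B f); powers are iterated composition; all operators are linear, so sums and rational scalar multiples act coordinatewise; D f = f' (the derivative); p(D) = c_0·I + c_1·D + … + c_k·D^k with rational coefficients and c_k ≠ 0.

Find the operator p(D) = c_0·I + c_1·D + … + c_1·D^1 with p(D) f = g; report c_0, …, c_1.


D^0 f = 2x^7 - (8/3)x^6 + 1/3
D^1 f = 14x^6 - 16x^5
matching coefficients of g against c_0 f + c_1 Df + … from the top degree down determines the c_i
solution: c_0 = 1/2, c_1 = 4

c_0 = 1/2, c_1 = 4


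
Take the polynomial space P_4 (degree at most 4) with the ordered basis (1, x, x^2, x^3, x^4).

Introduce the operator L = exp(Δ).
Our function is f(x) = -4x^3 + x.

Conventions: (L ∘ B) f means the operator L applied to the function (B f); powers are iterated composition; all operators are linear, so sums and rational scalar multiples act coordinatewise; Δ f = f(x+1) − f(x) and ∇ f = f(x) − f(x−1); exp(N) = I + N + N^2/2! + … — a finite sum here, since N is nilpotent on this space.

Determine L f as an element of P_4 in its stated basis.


order-1 term: -12x^2 - 12x - 3
order-2 term: -12x - 12
order-3 term: -4
the series for exp(Δ) f terminates at order 3
exp(Δ) f = -4x^3 - 12x^2 - 23x - 19

g(x) = -4x^3 - 12x^2 - 23x - 19


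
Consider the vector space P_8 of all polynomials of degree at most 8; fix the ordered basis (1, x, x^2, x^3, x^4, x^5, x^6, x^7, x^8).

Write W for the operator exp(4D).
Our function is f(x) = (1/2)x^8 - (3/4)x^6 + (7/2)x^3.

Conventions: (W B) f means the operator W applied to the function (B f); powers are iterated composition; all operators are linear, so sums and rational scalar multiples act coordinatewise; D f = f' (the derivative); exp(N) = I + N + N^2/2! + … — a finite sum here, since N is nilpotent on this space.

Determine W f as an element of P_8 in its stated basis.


g(x) = (1/2)x^8 + 16x^7 + (893/4)x^6 + 1774x^5 + 8780x^4 + (55431/2)x^3 + 54506x^2 + 61096x + 29920

order-1 term: 16x^7 - 18x^5 + 42x^2
order-2 term: 224x^6 - 180x^4 + 168x
order-3 term: 1792x^5 - 960x^3 + 224
order-4 term: 8960x^4 - 2880x^2
order-5 term: 28672x^3 - 4608x
order-6 term: 57344x^2 - 3072
order-7 term: 65536x
order-8 term: 32768
the series for exp(4D) f terminates at order 8
exp(4D) f = (1/2)x^8 + 16x^7 + (893/4)x^6 + 1774x^5 + 8780x^4 + (55431/2)x^3 + 54506x^2 + 61096x + 29920


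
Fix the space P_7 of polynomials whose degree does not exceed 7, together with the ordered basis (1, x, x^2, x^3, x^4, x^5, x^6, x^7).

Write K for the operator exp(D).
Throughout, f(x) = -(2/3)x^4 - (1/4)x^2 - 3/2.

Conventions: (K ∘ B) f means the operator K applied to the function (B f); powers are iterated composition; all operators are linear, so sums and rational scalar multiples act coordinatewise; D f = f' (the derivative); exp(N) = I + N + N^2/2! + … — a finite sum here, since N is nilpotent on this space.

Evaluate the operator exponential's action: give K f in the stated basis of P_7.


g(x) = -(2/3)x^4 - (8/3)x^3 - (17/4)x^2 - (19/6)x - 29/12

order-1 term: -(8/3)x^3 - (1/2)x
order-2 term: -4x^2 - 1/4
order-3 term: -(8/3)x
order-4 term: -2/3
the series for exp(D) f terminates at order 4
exp(D) f = -(2/3)x^4 - (8/3)x^3 - (17/4)x^2 - (19/6)x - 29/12


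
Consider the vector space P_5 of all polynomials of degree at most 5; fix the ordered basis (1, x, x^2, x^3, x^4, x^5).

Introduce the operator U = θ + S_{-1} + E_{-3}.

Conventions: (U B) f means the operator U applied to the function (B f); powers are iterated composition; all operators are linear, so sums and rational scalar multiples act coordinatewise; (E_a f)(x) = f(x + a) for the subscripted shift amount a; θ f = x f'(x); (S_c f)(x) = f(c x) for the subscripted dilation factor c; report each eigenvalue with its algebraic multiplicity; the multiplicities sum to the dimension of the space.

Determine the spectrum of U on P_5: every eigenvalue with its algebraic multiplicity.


image of 1: 2
image of x: x - 3
image of x^2: 4x^2 - 6x + 9
image of x^3: 3x^3 - 9x^2 + 27x - 27
image of x^4: 6x^4 - 12x^3 + 54x^2 - 108x + 81
image of x^5: 5x^5 - 15x^4 + 90x^3 - 270x^2 + 405x - 243
the matrix is upper triangular; its diagonal is (2, 1, 4, 3, 6, 5)
for a triangular matrix the eigenvalues are the diagonal entries, with algebraic multiplicity their repetition count

λ = 1 (multiplicity 1), λ = 2 (multiplicity 1), λ = 3 (multiplicity 1), λ = 4 (multiplicity 1), λ = 5 (multiplicity 1), λ = 6 (multiplicity 1)


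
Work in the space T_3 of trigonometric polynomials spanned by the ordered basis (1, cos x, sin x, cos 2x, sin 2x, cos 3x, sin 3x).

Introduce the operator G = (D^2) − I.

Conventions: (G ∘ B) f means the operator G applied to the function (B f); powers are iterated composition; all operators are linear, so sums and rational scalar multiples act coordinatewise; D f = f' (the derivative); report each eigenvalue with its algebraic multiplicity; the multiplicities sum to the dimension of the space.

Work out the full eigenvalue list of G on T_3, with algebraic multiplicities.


image of 1: -1
image of cos x: -2cos x
image of sin x: -2sin x
image of cos 2x: -5cos 2x
image of sin 2x: -5sin 2x
image of cos 3x: -10cos 3x
image of sin 3x: -10sin 3x
the matrix is diagonal; its diagonal is (-1, -2, -2, -5, -5, -10, -10)
for a triangular matrix the eigenvalues are the diagonal entries, with algebraic multiplicity their repetition count

λ = -10 (multiplicity 2), λ = -5 (multiplicity 2), λ = -2 (multiplicity 2), λ = -1 (multiplicity 1)


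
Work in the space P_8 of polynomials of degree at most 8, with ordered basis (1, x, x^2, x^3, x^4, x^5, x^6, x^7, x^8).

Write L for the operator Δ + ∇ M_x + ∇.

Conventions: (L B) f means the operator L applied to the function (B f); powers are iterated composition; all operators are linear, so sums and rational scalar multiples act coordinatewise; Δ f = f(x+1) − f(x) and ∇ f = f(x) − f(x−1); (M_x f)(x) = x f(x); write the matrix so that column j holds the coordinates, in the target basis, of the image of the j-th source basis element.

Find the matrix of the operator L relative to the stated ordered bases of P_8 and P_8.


the matrix is [[1, 1, 1, 1, 1, 1, 1, 1, 1]; [0, 2, 1, 4, 3, 6, 5, 8, 7]; [0, 0, 3, 0, 10, 5, 21, 14, 36]; [0, 0, 0, 4, -2, 20, 5, 56, 28]; [0, 0, 0, 0, 5, -5, 35, 0, 126]; [0, 0, 0, 0, 0, 6, -9, 56, -14]; [0, 0, 0, 0, 0, 0, 7, -14, 84]; [0, 0, 0, 0, 0, 0, 0, 8, -20]; [0, 0, 0, 0, 0, 0, 0, 0, 9]] (rows listed top to bottom)

image of 1: 1
image of x: 2x + 1
image of x^2: 3x^2 + x + 1
image of x^3: 4x^3 + 4x + 1
image of x^4: 5x^4 - 2x^3 + 10x^2 + 3x + 1
image of x^5: 6x^5 - 5x^4 + 20x^3 + 5x^2 + 6x + 1
image of x^6: 7x^6 - 9x^5 + 35x^4 + 5x^3 + 21x^2 + 5x + 1
image of x^7: 8x^7 - 14x^6 + 56x^5 + 56x^3 + 14x^2 + 8x + 1
image of x^8: 9x^8 - 20x^7 + 84x^6 - 14x^5 + 126x^4 + 28x^3 + 36x^2 + 7x + 1
each image's coordinates form column j of the matrix


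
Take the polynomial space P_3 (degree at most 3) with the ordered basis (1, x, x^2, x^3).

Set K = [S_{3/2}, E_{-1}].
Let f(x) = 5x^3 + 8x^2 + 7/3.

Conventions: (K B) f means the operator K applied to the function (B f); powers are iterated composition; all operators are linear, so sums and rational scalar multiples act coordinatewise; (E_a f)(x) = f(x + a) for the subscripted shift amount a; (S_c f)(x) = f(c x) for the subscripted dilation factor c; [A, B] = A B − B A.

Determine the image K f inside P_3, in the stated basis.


the image equals g(x) = (135/8)x^2 - (129/8)x + 15/8

E_{-1} f = 5x^3 - 7x^2 - x + 16/3
S_{3/2} E_{-1} f = (135/8)x^3 - (63/4)x^2 - (3/2)x + 16/3
S_{3/2} f = (135/8)x^3 + 18x^2 + 7/3
E_{-1} S_{3/2} f = (135/8)x^3 - (261/8)x^2 + (117/8)x + 83/24
[S_{3/2}, E_{-1}] f = (135/8)x^2 - (129/8)x + 15/8


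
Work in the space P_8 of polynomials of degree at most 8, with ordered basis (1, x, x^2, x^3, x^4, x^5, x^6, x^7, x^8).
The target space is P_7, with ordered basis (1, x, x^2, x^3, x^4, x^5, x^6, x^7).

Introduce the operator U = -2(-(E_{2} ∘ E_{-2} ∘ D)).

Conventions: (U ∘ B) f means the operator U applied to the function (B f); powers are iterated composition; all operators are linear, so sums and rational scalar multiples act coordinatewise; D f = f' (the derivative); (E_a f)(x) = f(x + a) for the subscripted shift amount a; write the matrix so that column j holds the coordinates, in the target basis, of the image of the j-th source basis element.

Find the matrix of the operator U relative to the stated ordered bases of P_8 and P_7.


image of 1: 0
image of x: 2
image of x^2: 4x
image of x^3: 6x^2
image of x^4: 8x^3
image of x^5: 10x^4
image of x^6: 12x^5
image of x^7: 14x^6
image of x^8: 16x^7
each image's coordinates form column j of the matrix

the matrix is [[0, 2, 0, 0, 0, 0, 0, 0, 0]; [0, 0, 4, 0, 0, 0, 0, 0, 0]; [0, 0, 0, 6, 0, 0, 0, 0, 0]; [0, 0, 0, 0, 8, 0, 0, 0, 0]; [0, 0, 0, 0, 0, 10, 0, 0, 0]; [0, 0, 0, 0, 0, 0, 12, 0, 0]; [0, 0, 0, 0, 0, 0, 0, 14, 0]; [0, 0, 0, 0, 0, 0, 0, 0, 16]] (rows listed top to bottom)


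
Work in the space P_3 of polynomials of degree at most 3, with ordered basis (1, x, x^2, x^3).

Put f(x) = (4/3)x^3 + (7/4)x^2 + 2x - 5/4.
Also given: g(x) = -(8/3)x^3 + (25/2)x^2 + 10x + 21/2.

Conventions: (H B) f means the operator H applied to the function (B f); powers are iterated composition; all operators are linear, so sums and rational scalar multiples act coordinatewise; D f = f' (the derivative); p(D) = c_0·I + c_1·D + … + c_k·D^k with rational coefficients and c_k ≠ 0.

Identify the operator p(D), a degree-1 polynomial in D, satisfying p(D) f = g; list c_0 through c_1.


D^0 f = (4/3)x^3 + (7/4)x^2 + 2x - 5/4
D^1 f = 4x^2 + (7/2)x + 2
matching coefficients of g against c_0 f + c_1 Df + … from the top degree down determines the c_i
solution: c_0 = -2, c_1 = 4

c_0 = -2, c_1 = 4


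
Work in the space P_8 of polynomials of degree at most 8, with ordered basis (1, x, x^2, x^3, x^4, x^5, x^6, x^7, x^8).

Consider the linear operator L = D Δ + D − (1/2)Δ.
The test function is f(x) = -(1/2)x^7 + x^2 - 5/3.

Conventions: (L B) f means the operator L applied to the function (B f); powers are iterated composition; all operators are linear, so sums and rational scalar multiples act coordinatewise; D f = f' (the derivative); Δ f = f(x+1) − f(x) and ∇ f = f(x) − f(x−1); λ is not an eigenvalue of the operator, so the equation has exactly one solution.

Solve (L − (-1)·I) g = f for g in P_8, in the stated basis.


the image equals g(x) = -(1/2)x^7 + (7/4)x^6 + (21/2)x^5 - (175/8)x^4 - 140x^3 + (403/4)x^2 + (2145/4)x - 2303/48

write g with unknown coordinates in the stated basis and equate coefficients in (L − (-1)·I) g = f
solving from the highest basis element down gives g = -(1/2)x^7 + (7/4)x^6 + (21/2)x^5 - (175/8)x^4 - 140x^3 + (403/4)x^2 + (2145/4)x - 2303/48
check: L g = -(7/4)x^6 - (21/2)x^5 + (175/8)x^4 + 140x^3 - (399/4)x^2 - (2145/4)x + 741/16
so L g − (-1)·g = -(1/2)x^7 + x^2 - 5/3 = f ✓


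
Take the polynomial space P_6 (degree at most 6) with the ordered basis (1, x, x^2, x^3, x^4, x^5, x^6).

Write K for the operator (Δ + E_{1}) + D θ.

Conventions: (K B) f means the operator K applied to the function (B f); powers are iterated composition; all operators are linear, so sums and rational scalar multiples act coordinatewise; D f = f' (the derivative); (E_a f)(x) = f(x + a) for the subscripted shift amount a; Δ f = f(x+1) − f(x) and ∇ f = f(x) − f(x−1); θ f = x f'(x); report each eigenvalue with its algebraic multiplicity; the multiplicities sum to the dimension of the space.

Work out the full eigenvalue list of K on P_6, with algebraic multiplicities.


image of 1: 1
image of x: x + 3
image of x^2: x^2 + 8x + 2
image of x^3: x^3 + 15x^2 + 6x + 2
image of x^4: x^4 + 24x^3 + 12x^2 + 8x + 2
image of x^5: x^5 + 35x^4 + 20x^3 + 20x^2 + 10x + 2
image of x^6: x^6 + 48x^5 + 30x^4 + 40x^3 + 30x^2 + 12x + 2
the matrix is upper triangular; its diagonal is (1, 1, 1, 1, 1, 1, 1)
for a triangular matrix the eigenvalues are the diagonal entries, with algebraic multiplicity their repetition count

λ = 1 (multiplicity 7)


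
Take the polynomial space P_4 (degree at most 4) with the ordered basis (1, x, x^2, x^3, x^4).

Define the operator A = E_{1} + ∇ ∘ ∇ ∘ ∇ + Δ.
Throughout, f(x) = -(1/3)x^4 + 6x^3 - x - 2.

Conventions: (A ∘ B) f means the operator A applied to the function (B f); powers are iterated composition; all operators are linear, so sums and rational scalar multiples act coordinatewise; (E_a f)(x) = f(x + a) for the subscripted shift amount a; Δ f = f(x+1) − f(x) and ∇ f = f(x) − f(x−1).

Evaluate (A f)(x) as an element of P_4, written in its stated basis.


E_{1} f = -(1/3)x^4 + (14/3)x^3 + 16x^2 + (47/3)x + 8/3
∇ f = -(4/3)x^3 + 20x^2 - (58/3)x + 16/3
∇ ∇ f = -4x^2 + 44x - 122/3
∇ ∇ ∇ f = -8x + 48
Δ f = -(4/3)x^3 + 16x^2 + (50/3)x + 14/3
(E_{1} + ∇ ∘ ∇ ∘ ∇ + Δ) f = -(1/3)x^4 + (10/3)x^3 + 32x^2 + (73/3)x + 166/3

the result is g(x) = -(1/3)x^4 + (10/3)x^3 + 32x^2 + (73/3)x + 166/3
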